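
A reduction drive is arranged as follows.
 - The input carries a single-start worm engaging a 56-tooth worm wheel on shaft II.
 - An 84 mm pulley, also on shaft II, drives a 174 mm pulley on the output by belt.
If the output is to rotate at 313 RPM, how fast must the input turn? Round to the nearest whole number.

36308 RPM

Overall ratio R = 56 × 2.0714 = 116.
Required input speed = output speed × R = 313 × 116 = 36308 RPM.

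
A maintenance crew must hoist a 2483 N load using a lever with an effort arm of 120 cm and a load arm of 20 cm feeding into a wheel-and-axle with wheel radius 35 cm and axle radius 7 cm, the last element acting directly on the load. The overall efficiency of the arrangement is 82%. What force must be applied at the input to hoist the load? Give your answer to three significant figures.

101 N

Lever MA = effort arm / load arm = 120/20 = 6.
Wheel-and-axle MA = R/r = 35/7 = 5.
Combined ideal MA = 6 × 5 = 30.
Actual MA = 30 × 0.82 = 24.6.
Effort = load / actual MA = 2483 / 24.6 = 100.93 N.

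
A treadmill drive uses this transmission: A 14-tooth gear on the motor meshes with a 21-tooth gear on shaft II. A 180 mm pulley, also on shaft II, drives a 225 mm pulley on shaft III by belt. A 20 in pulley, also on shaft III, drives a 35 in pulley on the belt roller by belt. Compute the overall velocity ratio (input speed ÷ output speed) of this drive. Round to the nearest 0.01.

3.28

Each stage contributes driven/driver: gear mesh 21/14 = 1.5, belt 225/180 = 1.25, belt 35/20 = 1.75.
Overall: 1.5 × 1.25 × 1.75 = 3.2812.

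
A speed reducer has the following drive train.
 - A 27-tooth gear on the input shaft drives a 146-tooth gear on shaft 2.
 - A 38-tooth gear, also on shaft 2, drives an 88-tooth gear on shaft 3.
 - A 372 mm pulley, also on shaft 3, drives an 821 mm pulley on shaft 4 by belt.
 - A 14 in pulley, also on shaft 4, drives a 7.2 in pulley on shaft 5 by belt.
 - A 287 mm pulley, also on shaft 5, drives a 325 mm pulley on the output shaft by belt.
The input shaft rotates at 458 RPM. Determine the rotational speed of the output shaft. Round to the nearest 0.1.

28.5 RPM

Gear mesh: ratio = 146/27 = 5.4074, so shaft 2 turns at 458 / 5.4074 = 84.699 RPM.
Gear mesh: ratio = 88/38 = 2.3158, so shaft 3 turns at 84.699 / 2.3158 = 36.574 RPM.
Belt: ratio = 821/372 = 2.207, so shaft 4 turns at 36.574 / 2.207 = 16.572 RPM.
Belt: ratio = 7.2/14 = 0.51429, so shaft 5 turns at 16.572 / 0.51429 = 32.223 RPM.
Belt: ratio = 325/287 = 1.1324, so the output shaft turns at 32.223 / 1.1324 = 28.456 RPM.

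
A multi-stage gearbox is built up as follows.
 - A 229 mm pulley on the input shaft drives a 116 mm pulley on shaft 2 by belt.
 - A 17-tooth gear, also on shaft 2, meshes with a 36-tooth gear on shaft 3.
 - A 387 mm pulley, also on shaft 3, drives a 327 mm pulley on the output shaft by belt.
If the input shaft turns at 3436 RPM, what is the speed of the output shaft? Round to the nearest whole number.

3791 RPM

Belt: ratio = 116/229 = 0.50655, so shaft 2 turns at 3436 / 0.50655 = 6783.1 RPM.
Gear mesh: ratio = 36/17 = 2.1176, so shaft 3 turns at 6783.1 / 2.1176 = 3203.1 RPM.
Belt: ratio = 327/387 = 0.84496, so the output shaft turns at 3203.1 / 0.84496 = 3790.9 RPM.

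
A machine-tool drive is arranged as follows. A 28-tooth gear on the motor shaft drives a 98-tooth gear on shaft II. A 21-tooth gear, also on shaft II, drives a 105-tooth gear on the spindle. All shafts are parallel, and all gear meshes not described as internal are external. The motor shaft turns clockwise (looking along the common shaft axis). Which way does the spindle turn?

the motor shaft → shaft II: external mesh, 1 reversal → CCW.
shaft II → the spindle: external mesh, 1 reversal → CW.
2 reversals in total — an even number — so the spindle turns the same way as the motor shaft.

clockwise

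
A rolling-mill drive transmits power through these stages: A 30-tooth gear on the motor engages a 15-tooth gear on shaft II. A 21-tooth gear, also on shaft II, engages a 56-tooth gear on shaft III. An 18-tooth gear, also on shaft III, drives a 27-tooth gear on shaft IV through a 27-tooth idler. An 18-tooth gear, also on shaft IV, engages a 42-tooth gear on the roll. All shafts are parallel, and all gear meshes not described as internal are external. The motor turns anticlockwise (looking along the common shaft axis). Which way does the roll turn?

clockwise

the motor → shaft II: external mesh, 1 reversal → CW.
shaft II → shaft III: external mesh, 1 reversal → CCW.
shaft III → shaft IV: driver → idler → driven is 2 external meshes, 2 reversals → CCW.
shaft IV → the roll: external mesh, 1 reversal → CW.
5 reversals in total — an odd number — so the roll turns opposite to the motor.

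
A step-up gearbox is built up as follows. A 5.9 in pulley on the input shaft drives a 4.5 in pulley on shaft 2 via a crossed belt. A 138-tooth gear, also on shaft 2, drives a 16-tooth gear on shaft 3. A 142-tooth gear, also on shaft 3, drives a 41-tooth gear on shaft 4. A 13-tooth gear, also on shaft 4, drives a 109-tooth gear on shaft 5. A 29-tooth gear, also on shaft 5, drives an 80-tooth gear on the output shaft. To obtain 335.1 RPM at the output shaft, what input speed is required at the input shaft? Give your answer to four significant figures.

Overall ratio R = 0.76271 × 0.11594 × 0.28873 × 8.3846 × 2.7586 = 0.59057.
Required input speed = output speed × R = 335.1 × 0.59057 = 197.9 RPM.

197.9 RPM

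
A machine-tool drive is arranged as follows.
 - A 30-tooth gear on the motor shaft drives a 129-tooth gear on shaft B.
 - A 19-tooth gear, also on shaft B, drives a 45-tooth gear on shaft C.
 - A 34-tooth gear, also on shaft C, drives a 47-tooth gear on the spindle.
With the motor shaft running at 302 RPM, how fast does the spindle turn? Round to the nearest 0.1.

the motor shaft → shaft B (gear mesh, 129/30): 302 ÷ 4.3 = 70.233 RPM
shaft B → shaft C (gear mesh, 45/19): 70.233 ÷ 2.3684 = 29.654 RPM
shaft C → the spindle (gear mesh, 47/34): 29.654 ÷ 1.3824 = 21.452 RPM

21.5 RPM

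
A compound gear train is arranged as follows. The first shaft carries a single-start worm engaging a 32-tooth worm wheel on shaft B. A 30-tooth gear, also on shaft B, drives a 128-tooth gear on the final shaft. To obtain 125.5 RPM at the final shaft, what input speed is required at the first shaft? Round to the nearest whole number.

17135 RPM

Overall ratio R = 32 × 4.2667 = 136.53.
Required input speed = output speed × R = 125.5 × 136.53 = 17135 RPM.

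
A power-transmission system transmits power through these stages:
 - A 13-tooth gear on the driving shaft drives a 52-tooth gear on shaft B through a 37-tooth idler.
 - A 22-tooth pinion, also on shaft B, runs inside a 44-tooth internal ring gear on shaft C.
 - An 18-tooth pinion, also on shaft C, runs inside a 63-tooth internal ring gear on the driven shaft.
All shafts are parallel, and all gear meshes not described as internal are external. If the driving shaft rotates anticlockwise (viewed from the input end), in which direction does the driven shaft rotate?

the driving shaft → shaft B: driver → idler → driven is 2 external meshes, 2 reversals → CCW.
shaft B → shaft C: internal mesh, same direction → CCW.
shaft C → the driven shaft: internal mesh, same direction → CCW.
2 reversals in total — an even number — so the driven shaft turns the same way as the driving shaft.

anticlockwise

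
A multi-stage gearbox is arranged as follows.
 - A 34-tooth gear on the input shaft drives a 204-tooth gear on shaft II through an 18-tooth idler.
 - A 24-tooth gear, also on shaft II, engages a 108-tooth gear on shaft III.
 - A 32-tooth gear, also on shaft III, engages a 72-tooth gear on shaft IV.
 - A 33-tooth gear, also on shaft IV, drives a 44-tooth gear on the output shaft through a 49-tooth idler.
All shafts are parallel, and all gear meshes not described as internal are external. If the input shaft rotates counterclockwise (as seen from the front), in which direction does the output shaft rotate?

counterclockwise

the input shaft → shaft II: driver → idler → driven is 2 external meshes, 2 reversals → CCW.
shaft II → shaft III: external mesh, 1 reversal → CW.
shaft III → shaft IV: external mesh, 1 reversal → CCW.
shaft IV → the output shaft: driver → idler → driven is 2 external meshes, 2 reversals → CCW.
6 reversals in total — an even number — so the output shaft turns the same way as the input shaft.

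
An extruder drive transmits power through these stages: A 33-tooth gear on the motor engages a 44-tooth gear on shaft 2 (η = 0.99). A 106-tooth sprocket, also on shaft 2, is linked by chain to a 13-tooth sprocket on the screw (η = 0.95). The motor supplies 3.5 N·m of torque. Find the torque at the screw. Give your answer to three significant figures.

After the gear mesh (44/33): 3.5 × 1.3333 × 0.99 = 4.62 N·m
After the chain (13/106): 4.62 × 0.12264 × 0.95 = 0.53827 N·m

0.538 N·m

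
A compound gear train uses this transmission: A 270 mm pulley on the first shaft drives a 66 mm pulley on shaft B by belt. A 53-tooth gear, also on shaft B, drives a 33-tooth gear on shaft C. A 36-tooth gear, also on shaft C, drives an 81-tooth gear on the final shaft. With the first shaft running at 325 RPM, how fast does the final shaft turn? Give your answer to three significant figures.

949 RPM

the first shaft → shaft B (belt, 66/270): 325 ÷ 0.24444 = 1329.5 RPM
shaft B → shaft C (gear mesh, 33/53): 1329.5 ÷ 0.62264 = 2135.3 RPM
shaft C → the final shaft (gear mesh, 81/36): 2135.3 ÷ 2.25 = 949.04 RPM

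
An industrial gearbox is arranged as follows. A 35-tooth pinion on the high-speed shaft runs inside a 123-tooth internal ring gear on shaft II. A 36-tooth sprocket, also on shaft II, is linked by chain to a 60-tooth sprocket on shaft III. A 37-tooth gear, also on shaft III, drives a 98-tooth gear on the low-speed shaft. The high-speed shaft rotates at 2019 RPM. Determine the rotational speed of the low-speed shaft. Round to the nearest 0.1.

the high-speed shaft → shaft II (internal gear, 123/35): 2019 ÷ 3.5143 = 574.51 RPM
shaft II → shaft III (chain, 60/36): 574.51 ÷ 1.6667 = 344.71 RPM
shaft III → the low-speed shaft (gear mesh, 98/37): 344.71 ÷ 2.6486 = 130.14 RPM

130.1 RPM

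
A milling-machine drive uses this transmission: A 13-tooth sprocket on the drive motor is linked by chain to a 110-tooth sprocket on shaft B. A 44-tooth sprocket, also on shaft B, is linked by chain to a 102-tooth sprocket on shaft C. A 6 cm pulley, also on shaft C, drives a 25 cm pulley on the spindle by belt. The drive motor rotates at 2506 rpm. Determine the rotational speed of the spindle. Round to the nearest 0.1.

30.7 rpm

Chain: ratio = 110/13 = 8.4615, so shaft B turns at 2506 / 8.4615 = 296.16 rpm.
Chain: ratio = 102/44 = 2.3182, so shaft C turns at 296.16 / 2.3182 = 127.76 rpm.
Belt: ratio = 25/6 = 4.1667, so the spindle turns at 127.76 / 4.1667 = 30.662 rpm.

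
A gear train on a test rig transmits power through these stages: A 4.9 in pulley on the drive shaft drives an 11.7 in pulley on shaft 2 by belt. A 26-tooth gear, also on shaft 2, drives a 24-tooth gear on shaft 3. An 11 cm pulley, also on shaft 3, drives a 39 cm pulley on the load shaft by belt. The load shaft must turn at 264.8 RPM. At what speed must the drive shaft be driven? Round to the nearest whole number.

2069 RPM

Overall ratio R = 2.3878 × 0.92308 × 3.5455 = 7.8145.
Required input speed = output speed × R = 264.8 × 7.8145 = 2069.3 RPM.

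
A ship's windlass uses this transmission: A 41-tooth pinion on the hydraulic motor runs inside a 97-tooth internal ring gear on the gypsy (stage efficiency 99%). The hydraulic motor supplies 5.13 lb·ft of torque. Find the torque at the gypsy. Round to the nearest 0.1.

12.0 lb·ft

internal gear 97/41 = 2.3659 → τ = 5.13·2.3659·0.99 = 12.015 lb·ft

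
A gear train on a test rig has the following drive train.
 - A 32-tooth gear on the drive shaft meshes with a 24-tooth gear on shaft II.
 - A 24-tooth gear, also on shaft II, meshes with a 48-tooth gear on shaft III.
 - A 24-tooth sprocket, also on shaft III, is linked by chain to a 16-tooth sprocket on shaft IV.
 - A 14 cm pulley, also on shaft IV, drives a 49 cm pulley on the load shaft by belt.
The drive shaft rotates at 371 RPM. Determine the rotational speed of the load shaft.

gear mesh 24/32 = 0.75 → 371/0.75 = 494.67 RPM
gear mesh 48/24 = 2 → 494.67/2 = 247.33 RPM
chain 16/24 = 0.66667 → 247.33/0.66667 = 371 RPM
belt 49/14 = 3.5 → 371/3.5 = 106 RPM

106 RPM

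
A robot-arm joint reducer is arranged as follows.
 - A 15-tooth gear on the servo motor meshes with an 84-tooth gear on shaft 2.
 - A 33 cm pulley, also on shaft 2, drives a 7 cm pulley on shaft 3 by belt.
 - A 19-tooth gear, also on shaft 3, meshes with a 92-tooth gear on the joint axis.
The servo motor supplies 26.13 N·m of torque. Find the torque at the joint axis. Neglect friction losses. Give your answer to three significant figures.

150 N·m

Gear mesh: ratio = 84/15 = 5.6; torque at shaft 2 = 26.13 × 5.6 = 146.33 N·m.
Belt: ratio = 7/33 = 0.21212; torque at shaft 3 = 146.33 × 0.21212 = 31.039 N·m.
Gear mesh: ratio = 92/19 = 4.8421; torque at the joint axis = 31.039 × 4.8421 = 150.3 N·m.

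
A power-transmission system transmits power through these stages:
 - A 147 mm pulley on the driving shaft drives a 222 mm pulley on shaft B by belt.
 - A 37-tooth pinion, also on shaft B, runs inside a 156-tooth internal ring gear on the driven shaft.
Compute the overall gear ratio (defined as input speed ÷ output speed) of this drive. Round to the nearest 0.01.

6.37

Each stage contributes driven/driver: belt 222/147 = 1.5102, internal gear 156/37 = 4.2162.
Overall: 1.5102 × 4.2162 = 6.3673.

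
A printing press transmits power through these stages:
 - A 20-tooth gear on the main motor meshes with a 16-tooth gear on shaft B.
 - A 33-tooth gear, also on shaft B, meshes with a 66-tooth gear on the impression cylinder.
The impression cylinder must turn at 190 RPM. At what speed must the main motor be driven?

304 RPM

Overall ratio R = 0.8 × 2 = 1.6.
Required input speed = output speed × R = 190 × 1.6 = 304 RPM.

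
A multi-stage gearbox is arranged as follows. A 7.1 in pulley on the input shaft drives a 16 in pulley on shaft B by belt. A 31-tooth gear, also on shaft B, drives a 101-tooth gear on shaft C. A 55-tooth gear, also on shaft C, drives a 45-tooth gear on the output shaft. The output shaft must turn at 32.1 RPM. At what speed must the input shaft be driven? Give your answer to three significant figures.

Overall ratio R = 2.2535 × 3.2581 × 0.81818 = 6.0072.
Required input speed = output speed × R = 32.1 × 6.0072 = 192.83 RPM.

193 RPM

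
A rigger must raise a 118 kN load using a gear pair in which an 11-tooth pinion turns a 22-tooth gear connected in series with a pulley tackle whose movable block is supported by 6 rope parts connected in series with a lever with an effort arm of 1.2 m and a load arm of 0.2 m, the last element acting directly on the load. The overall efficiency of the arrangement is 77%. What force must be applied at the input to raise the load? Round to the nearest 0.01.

2.13 kN

Gear pair MA = 22/11 = 2.
Block-and-tackle MA = number of supporting rope parts = 6.
Lever MA = effort arm / load arm = 1.2/0.2 = 6.
Combined ideal MA = 2 × 6 × 6 = 72.
Actual MA = 72 × 0.77 = 55.44.
Effort = load / actual MA = 118 / 55.44 = 2.1284 kN.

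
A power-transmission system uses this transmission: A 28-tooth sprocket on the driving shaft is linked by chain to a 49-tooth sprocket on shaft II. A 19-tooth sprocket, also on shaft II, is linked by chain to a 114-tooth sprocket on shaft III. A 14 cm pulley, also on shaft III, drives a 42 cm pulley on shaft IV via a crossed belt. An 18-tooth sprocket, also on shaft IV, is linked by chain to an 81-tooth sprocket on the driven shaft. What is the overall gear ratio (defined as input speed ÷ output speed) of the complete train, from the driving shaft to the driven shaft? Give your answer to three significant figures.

Each stage contributes driven/driver: chain 49/28 = 1.75, chain 114/19 = 6, belt 42/14 = 3, chain 81/18 = 4.5.
Overall: 1.75 × 6 × 3 × 4.5 = 141.75.

142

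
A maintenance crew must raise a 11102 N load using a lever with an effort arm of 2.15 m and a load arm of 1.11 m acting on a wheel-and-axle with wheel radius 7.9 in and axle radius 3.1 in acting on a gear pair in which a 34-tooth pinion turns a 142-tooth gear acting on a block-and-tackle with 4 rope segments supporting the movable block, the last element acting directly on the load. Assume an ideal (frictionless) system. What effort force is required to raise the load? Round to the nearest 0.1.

134.6 N

Lever MA = effort arm / load arm = 2.15/1.11 = 1.9369.
Wheel-and-axle MA = R/r = 7.9/3.1 = 2.5484.
Gear pair MA = 142/34 = 4.1765.
Block-and-tackle MA = number of supporting rope parts = 4.
Combined ideal MA = 1.9369 × 2.5484 × 4.1765 × 4 = 82.461.
Effort = load / MA = 11102 / 82.461 = 134.63 N.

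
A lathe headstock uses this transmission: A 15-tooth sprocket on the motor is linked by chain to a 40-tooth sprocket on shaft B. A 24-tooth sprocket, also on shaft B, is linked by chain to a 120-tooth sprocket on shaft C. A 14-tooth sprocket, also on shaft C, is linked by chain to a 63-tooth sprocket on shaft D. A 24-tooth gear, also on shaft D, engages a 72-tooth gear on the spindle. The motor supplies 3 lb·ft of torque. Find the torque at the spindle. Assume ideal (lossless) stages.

chain 40/15 = 2.6667 → τ = 3·2.6667 = 8 lb·ft
chain 120/24 = 5 → τ = 8·5 = 40 lb·ft
chain 63/14 = 4.5 → τ = 40·4.5 = 180 lb·ft
gear mesh 72/24 = 3 → τ = 180·3 = 540 lb·ft

540 lb·ft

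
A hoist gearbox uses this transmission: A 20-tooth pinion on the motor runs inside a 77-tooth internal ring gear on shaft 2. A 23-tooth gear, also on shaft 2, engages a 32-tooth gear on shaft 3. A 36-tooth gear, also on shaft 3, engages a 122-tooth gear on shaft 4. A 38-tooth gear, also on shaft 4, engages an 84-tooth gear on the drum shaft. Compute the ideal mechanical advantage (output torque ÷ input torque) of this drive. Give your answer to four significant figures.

40.13

Each stage contributes driven/driver: internal gear 77/20 = 3.85, gear mesh 32/23 = 1.3913, gear mesh 122/36 = 3.3889, gear mesh 84/38 = 2.2105.
Overall: 3.85 × 1.3913 × 3.3889 × 2.2105 = 40.127.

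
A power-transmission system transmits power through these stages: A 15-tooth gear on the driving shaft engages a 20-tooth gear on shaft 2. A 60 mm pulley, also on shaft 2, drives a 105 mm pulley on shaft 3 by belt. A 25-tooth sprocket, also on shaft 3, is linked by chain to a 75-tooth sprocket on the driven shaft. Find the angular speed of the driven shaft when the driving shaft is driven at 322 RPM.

gear mesh 20/15 = 1.3333 → 322/1.3333 = 241.5 RPM
belt 105/60 = 1.75 → 241.5/1.75 = 138 RPM
chain 75/25 = 3 → 138/3 = 46 RPM

46 RPM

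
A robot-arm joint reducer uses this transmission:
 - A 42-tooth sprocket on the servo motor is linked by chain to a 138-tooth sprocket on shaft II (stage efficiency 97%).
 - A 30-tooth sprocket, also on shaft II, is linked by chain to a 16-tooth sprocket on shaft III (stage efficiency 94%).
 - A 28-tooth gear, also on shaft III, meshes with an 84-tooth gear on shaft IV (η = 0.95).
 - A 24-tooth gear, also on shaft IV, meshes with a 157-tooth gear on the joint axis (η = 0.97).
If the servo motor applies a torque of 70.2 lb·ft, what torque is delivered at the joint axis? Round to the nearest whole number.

2028 lb·ft

Chain: ratio = 138/42 = 3.2857; torque at shaft II = 70.2 × 3.2857 × 0.97 = 223.74 lb·ft.
Chain: ratio = 16/30 = 0.53333; torque at shaft III = 223.74 × 0.53333 × 0.94 = 112.17 lb·ft.
Gear mesh: ratio = 84/28 = 3; torque at shaft IV = 112.17 × 3 × 0.95 = 319.68 lb·ft.
Gear mesh: ratio = 157/24 = 6.5417; torque at the joint axis = 319.68 × 6.5417 × 0.97 = 2028.5 lb·ft.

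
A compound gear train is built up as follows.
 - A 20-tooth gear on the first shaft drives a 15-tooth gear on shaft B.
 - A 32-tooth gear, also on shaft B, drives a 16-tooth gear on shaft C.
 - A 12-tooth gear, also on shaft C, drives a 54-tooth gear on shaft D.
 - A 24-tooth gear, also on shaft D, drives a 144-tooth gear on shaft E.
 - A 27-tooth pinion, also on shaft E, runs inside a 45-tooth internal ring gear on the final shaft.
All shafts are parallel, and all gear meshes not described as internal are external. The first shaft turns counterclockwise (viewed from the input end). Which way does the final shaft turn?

the first shaft → shaft B: external mesh, 1 reversal → CW.
shaft B → shaft C: external mesh, 1 reversal → CCW.
shaft C → shaft D: external mesh, 1 reversal → CW.
shaft D → shaft E: external mesh, 1 reversal → CCW.
shaft E → the final shaft: internal mesh, same direction → CCW.
4 reversals in total — an even number — so the final shaft turns the same way as the first shaft.

counterclockwise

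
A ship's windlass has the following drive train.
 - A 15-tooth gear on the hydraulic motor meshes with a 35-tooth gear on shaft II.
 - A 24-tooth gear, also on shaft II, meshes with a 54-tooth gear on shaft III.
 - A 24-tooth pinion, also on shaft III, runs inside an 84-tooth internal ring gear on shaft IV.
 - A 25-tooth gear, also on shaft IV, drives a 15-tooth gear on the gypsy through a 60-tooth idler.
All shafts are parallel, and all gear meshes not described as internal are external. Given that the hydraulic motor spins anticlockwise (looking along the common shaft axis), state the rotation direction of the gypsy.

the hydraulic motor → shaft II: external mesh, 1 reversal → CW.
shaft II → shaft III: external mesh, 1 reversal → CCW.
shaft III → shaft IV: internal mesh, same direction → CCW.
shaft IV → the gypsy: driver → idler → driven is 2 external meshes, 2 reversals → CCW.
4 reversals in total — an even number — so the gypsy turns the same way as the hydraulic motor.

anticlockwise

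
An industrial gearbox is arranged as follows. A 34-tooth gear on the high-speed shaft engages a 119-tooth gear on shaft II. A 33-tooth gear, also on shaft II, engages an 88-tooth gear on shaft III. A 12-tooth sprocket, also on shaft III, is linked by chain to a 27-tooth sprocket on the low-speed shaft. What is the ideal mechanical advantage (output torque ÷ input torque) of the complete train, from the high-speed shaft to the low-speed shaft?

Each stage contributes driven/driver: gear mesh 119/34 = 3.5, gear mesh 88/33 = 2.6667, chain 27/12 = 2.25.
Overall: 3.5 × 2.6667 × 2.25 = 21.

21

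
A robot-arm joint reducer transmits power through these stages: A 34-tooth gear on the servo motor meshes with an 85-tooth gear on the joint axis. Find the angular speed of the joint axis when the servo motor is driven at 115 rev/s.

46 rev/s

Gear mesh: ratio = 85/34 = 2.5, so the joint axis turns at 115 / 2.5 = 46 rev/s.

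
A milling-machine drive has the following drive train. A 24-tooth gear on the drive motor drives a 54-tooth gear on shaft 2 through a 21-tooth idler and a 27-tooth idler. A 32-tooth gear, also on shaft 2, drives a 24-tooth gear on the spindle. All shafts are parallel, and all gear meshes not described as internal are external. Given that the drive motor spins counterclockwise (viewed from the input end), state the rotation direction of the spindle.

counterclockwise

the drive motor → shaft 2: driver → idler → idler → driven is 3 external meshes, 3 reversals → CW.
shaft 2 → the spindle: external mesh, 1 reversal → CCW.
4 reversals in total — an even number — so the spindle turns the same way as the drive motor.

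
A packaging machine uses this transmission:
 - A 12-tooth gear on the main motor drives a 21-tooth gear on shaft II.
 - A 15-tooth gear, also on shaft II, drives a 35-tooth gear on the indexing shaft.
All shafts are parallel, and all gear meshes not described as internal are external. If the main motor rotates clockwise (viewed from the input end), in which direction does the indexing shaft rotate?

clockwise

the main motor → shaft II: external mesh, 1 reversal → CCW.
shaft II → the indexing shaft: external mesh, 1 reversal → CW.
2 reversals in total — an even number — so the indexing shaft turns the same way as the main motor.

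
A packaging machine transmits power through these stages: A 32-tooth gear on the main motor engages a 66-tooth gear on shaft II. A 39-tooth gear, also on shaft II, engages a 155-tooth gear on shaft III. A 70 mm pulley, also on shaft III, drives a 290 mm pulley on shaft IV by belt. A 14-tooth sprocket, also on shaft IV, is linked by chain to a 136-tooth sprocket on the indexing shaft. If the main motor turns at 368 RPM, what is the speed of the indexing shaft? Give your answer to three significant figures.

Gear mesh: ratio = 66/32 = 2.0625, so shaft II turns at 368 / 2.0625 = 178.42 RPM.
Gear mesh: ratio = 155/39 = 3.9744, so shaft III turns at 178.42 / 3.9744 = 44.894 RPM.
Belt: ratio = 290/70 = 4.1429, so shaft IV turns at 44.894 / 4.1429 = 10.836 RPM.
Chain: ratio = 136/14 = 9.7143, so the indexing shaft turns at 10.836 / 9.7143 = 1.1155 RPM.

1.12 RPM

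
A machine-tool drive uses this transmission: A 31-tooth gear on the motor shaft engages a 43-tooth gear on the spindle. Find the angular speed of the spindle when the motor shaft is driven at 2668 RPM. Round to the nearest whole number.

1923 RPM

Gear mesh: ratio = 43/31 = 1.3871, so the spindle turns at 2668 / 1.3871 = 1923.4 RPM.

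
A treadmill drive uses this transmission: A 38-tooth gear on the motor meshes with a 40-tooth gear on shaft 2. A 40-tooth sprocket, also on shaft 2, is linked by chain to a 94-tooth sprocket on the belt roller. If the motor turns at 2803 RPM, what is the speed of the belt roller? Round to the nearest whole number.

1133 RPM

Gear mesh: ratio = 40/38 = 1.0526, so shaft 2 turns at 2803 / 1.0526 = 2662.9 RPM.
Chain: ratio = 94/40 = 2.35, so the belt roller turns at 2662.9 / 2.35 = 1133.1 RPM.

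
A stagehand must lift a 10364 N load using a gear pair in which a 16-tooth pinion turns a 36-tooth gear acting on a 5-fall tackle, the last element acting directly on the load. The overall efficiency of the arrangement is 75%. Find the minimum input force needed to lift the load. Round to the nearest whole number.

Gear pair MA = 36/16 = 2.25.
Block-and-tackle MA = number of supporting rope parts = 5.
Combined ideal MA = 2.25 × 5 = 11.25.
Actual MA = 11.25 × 0.75 = 8.4375.
Effort = load / actual MA = 10364 / 8.4375 = 1228.3 N.

1228 N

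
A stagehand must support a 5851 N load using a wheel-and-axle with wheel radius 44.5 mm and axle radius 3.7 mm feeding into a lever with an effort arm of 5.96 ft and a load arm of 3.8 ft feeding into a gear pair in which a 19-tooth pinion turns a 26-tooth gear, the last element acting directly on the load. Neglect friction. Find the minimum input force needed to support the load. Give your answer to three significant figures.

Wheel-and-axle MA = R/r = 44.5/3.7 = 12.027.
Lever MA = effort arm / load arm = 5.96/3.8 = 1.5684.
Gear pair MA = 26/19 = 1.3684.
Combined ideal MA = 12.027 × 1.5684 × 1.3684 = 25.813.
Effort = load / MA = 5851 / 25.813 = 226.67 N.

227 N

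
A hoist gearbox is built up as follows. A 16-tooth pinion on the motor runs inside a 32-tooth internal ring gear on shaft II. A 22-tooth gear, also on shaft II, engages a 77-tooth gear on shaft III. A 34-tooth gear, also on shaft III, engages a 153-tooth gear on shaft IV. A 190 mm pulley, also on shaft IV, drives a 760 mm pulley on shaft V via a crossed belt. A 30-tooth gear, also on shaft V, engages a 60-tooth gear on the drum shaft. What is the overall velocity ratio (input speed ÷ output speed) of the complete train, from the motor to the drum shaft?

Each stage contributes driven/driver: internal gear 32/16 = 2, gear mesh 77/22 = 3.5, gear mesh 153/34 = 4.5, belt 760/190 = 4, gear mesh 60/30 = 2.
Overall: 2 × 3.5 × 4.5 × 4 × 2 = 252.

252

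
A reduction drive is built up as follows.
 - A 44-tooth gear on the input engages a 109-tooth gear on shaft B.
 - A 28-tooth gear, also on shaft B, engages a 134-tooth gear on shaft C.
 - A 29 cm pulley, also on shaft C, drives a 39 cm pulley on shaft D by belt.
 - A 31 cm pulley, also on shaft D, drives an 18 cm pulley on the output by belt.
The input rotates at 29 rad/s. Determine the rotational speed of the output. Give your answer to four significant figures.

3.133 rad/s

the input → shaft B (gear mesh, 109/44): 29 ÷ 2.4773 = 11.706 rad/s
shaft B → shaft C (gear mesh, 134/28): 11.706 ÷ 4.7857 = 2.4461 rad/s
shaft C → shaft D (belt, 39/29): 2.4461 ÷ 1.3448 = 1.8189 rad/s
shaft D → the output (belt, 18/31): 1.8189 ÷ 0.58065 = 3.1326 rad/s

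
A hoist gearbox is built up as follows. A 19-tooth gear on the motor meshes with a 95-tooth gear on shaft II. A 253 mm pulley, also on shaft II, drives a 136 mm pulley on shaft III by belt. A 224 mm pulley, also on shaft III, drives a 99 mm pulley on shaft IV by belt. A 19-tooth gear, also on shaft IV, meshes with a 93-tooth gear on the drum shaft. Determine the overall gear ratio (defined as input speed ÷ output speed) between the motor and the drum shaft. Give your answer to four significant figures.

5.814

Each stage contributes driven/driver: gear mesh 95/19 = 5, belt 136/253 = 0.53755, belt 99/224 = 0.44196, gear mesh 93/19 = 4.8947.
Overall: 5 × 0.53755 × 0.44196 × 4.8947 = 5.8144.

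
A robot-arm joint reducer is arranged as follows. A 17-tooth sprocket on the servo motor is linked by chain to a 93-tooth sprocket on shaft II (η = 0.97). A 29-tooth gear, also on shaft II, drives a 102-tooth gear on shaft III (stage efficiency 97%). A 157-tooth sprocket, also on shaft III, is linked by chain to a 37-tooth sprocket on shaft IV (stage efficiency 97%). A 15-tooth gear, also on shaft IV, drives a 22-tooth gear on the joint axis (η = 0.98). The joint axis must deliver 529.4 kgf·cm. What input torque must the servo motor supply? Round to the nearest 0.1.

Overall ratio R = 5.4706 × 3.5172 × 0.23567 × 1.4667 = 6.6507; overall efficiency η = 0.97 × 0.97 × 0.97 × 0.98 = 0.8944.
Input torque = output torque / (R × η) = 529.4 / (6.6507 × 0.8944) = 88.997 kgf·cm.

89.0 kgf·cm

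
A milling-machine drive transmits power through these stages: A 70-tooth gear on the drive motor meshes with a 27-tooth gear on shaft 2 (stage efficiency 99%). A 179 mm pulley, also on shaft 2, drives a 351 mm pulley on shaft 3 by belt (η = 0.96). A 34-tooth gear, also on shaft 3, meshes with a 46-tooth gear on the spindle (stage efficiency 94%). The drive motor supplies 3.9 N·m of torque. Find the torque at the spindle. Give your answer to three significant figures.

3.57 N·m

gear mesh 27/70 = 0.38571 → τ = 3.9·0.38571·0.99 = 1.4892 N·m
belt 351/179 = 1.9609 → τ = 1.4892·1.9609·0.96 = 2.8034 N·m
gear mesh 46/34 = 1.3529 → τ = 2.8034·1.3529·0.94 = 3.5653 N·m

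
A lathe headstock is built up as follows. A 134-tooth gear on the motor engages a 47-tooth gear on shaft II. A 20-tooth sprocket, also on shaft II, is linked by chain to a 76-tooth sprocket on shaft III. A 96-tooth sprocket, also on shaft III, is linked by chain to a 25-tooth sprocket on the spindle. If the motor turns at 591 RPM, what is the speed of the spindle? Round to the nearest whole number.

1703 RPM

Gear mesh: ratio = 47/134 = 0.35075, so shaft II turns at 591 / 0.35075 = 1685 RPM.
Chain: ratio = 76/20 = 3.8, so shaft III turns at 1685 / 3.8 = 443.42 RPM.
Chain: ratio = 25/96 = 0.26042, so the spindle turns at 443.42 / 0.26042 = 1702.7 RPM.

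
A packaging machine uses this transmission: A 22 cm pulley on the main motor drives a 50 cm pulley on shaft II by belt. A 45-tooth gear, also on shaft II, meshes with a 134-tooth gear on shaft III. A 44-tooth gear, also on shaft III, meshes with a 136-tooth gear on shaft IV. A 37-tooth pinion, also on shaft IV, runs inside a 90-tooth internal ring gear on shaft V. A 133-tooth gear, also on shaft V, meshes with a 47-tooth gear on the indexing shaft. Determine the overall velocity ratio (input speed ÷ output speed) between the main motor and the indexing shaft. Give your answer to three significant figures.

Each stage contributes driven/driver: belt 50/22 = 2.2727, gear mesh 134/45 = 2.9778, gear mesh 136/44 = 3.0909, internal gear 90/37 = 2.4324, gear mesh 47/133 = 0.35338.
Overall: 2.2727 × 2.9778 × 3.0909 × 2.4324 × 0.35338 = 17.981.

18.0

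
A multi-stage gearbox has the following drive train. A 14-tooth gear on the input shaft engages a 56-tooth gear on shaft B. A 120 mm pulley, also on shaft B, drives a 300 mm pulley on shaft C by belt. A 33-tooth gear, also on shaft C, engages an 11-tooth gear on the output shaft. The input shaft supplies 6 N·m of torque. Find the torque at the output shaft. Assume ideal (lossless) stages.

20 N·m

After the gear mesh (56/14): 6 × 4 = 24 N·m
After the belt (300/120): 24 × 2.5 = 60 N·m
After the gear mesh (11/33): 60 × 0.33333 = 20 N·m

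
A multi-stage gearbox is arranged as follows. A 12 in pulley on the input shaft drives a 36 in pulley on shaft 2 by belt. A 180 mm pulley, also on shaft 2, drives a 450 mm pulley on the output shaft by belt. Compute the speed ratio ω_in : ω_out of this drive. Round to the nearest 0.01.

7.50

Each stage contributes driven/driver: belt 36/12 = 3, belt 450/180 = 2.5.
Overall: 3 × 2.5 = 7.5.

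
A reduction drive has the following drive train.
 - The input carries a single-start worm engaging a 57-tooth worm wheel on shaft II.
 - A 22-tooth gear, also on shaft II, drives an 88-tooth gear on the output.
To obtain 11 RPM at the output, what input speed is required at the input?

2508 RPM

Overall ratio R = 57 × 4 = 228.
Required input speed = output speed × R = 11 × 228 = 2508 RPM.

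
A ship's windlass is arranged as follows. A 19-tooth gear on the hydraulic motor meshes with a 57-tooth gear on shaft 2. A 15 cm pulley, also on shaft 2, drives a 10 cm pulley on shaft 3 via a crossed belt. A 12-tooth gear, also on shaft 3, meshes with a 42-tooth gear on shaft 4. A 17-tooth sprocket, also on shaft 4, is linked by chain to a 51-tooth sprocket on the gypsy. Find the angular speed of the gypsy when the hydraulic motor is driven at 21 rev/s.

1 rev/s

gear mesh 57/19 = 3 → 21/3 = 7 rev/s
belt 10/15 = 0.66667 → 7/0.66667 = 10.5 rev/s
gear mesh 42/12 = 3.5 → 10.5/3.5 = 3 rev/s
chain 51/17 = 3 → 3/3 = 1 rev/s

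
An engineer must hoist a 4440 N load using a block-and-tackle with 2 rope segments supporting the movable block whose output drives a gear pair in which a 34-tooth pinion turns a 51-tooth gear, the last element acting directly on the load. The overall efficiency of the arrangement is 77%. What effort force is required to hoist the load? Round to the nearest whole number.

Block-and-tackle MA = number of supporting rope parts = 2.
Gear pair MA = 51/34 = 1.5.
Combined ideal MA = 2 × 1.5 = 3.
Actual MA = 3 × 0.77 = 2.31.
Effort = load / actual MA = 4440 / 2.31 = 1922.1 N.

1922 N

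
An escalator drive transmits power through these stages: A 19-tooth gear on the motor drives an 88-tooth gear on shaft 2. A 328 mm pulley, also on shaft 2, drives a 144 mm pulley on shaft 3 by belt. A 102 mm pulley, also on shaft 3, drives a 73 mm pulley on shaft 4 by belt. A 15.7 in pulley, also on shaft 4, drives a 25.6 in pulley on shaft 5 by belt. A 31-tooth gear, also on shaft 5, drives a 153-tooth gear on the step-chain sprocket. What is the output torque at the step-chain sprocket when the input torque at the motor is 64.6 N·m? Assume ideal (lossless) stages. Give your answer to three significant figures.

After the gear mesh (88/19): 64.6 × 4.6316 = 299.2 N·m
After the belt (144/328): 299.2 × 0.43902 = 131.36 N·m
After the belt (73/102): 131.36 × 0.71569 = 94.01 N·m
After the belt (25.6/15.7): 94.01 × 1.6306 = 153.29 N·m
After the gear mesh (153/31): 153.29 × 4.9355 = 756.56 N·m

757 N·m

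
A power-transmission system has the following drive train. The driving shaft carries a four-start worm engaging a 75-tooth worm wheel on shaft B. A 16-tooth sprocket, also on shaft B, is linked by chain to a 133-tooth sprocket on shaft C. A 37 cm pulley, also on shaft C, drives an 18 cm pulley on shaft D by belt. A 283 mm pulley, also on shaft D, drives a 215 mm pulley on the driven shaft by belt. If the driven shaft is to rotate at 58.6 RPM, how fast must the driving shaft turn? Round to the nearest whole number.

Overall ratio R = 18.75 × 8.3125 × 0.48649 × 0.75972 = 57.604.
Required input speed = output speed × R = 58.6 × 57.604 = 3375.6 RPM.

3376 RPM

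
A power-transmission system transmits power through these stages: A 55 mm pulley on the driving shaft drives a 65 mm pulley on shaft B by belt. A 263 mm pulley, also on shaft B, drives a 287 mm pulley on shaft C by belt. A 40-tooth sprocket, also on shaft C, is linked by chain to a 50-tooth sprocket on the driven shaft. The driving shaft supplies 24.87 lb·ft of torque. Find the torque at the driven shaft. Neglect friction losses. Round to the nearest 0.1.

Belt: ratio = 65/55 = 1.1818; torque at shaft B = 24.87 × 1.1818 = 29.392 lb·ft.
Belt: ratio = 287/263 = 1.0913; torque at shaft C = 29.392 × 1.0913 = 32.074 lb·ft.
Chain: ratio = 50/40 = 1.25; torque at the driven shaft = 32.074 × 1.25 = 40.092 lb·ft.

40.1 lb·ft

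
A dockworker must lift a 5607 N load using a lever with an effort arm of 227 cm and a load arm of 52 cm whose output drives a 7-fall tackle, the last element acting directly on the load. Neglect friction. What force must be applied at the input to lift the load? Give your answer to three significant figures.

183 N

Lever MA = effort arm / load arm = 227/52 = 4.3654.
Block-and-tackle MA = number of supporting rope parts = 7.
Combined ideal MA = 4.3654 × 7 = 30.558.
Effort = load / MA = 5607 / 30.558 = 183.49 N.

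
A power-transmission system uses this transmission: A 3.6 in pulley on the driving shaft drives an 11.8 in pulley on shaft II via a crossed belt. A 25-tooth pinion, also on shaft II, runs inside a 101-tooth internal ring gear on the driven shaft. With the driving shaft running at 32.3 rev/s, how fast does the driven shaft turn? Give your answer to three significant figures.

2.44 rev/s

belt 11.8/3.6 = 3.2778 → 32.3/3.2778 = 9.8542 rev/s
internal gear 101/25 = 4.04 → 9.8542/4.04 = 2.4392 rev/s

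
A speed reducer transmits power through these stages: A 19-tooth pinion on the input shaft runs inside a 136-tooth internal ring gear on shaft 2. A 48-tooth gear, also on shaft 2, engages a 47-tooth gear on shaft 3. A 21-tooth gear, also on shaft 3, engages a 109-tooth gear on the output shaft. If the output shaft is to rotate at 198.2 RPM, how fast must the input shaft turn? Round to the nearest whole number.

7210 RPM

Overall ratio R = 7.1579 × 0.97917 × 5.1905 = 36.379.
Required input speed = output speed × R = 198.2 × 36.379 = 7210.3 RPM.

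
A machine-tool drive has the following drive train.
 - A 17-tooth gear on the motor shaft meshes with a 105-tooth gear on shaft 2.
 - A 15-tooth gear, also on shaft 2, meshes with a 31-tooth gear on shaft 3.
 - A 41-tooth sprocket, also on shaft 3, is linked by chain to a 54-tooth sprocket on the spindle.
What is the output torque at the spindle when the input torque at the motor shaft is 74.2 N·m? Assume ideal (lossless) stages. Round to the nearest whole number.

1247 N·m

After the gear mesh (105/17): 74.2 × 6.1765 = 458.29 N·m
After the gear mesh (31/15): 458.29 × 2.0667 = 947.14 N·m
After the chain (54/41): 947.14 × 1.3171 = 1247.5 N·m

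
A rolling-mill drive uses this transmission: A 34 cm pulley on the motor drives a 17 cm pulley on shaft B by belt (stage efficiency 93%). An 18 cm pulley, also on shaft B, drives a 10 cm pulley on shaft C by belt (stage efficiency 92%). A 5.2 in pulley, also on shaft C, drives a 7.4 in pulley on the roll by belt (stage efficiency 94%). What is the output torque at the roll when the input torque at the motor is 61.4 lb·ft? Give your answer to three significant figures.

belt 17/34 = 0.5 → τ = 61.4·0.5·0.93 = 28.551 lb·ft
belt 10/18 = 0.55556 → τ = 28.551·0.55556·0.92 = 14.593 lb·ft
belt 7.4/5.2 = 1.4231 → τ = 14.593·1.4231·0.94 = 19.521 lb·ft

19.5 lb·ft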